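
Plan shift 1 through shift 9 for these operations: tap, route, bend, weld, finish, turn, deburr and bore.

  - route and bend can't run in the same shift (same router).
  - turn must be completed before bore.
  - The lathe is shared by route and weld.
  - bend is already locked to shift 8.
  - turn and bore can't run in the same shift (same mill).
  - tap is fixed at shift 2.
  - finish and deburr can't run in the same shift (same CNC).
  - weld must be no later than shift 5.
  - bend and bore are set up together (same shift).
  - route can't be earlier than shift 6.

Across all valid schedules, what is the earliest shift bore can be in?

shift 8

Bore must be in the same shift as bend, which can't be before shift 8, so bore is at least shift 8; bore must be in the same shift as bend, which can't be after shift 8, so bore is at most shift 8.
bore at shift 8 is achievable: turn in shift 1, finish in shift 1, tap in shift 2, deburr in shift 2, bore in shift 8, weld in shift 1, bend in shift 8, route in shift 6.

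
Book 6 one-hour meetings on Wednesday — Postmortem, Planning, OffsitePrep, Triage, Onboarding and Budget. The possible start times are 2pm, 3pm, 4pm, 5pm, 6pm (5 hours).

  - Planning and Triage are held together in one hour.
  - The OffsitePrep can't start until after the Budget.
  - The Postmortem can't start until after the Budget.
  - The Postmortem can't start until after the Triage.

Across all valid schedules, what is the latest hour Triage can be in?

Downstream work caps Triage at 5pm.
Triage at 5pm is achievable: Onboarding=2pm, Planning=5pm, OffsitePrep=3pm, Postmortem=6pm, Triage=5pm, Budget=2pm.

5pm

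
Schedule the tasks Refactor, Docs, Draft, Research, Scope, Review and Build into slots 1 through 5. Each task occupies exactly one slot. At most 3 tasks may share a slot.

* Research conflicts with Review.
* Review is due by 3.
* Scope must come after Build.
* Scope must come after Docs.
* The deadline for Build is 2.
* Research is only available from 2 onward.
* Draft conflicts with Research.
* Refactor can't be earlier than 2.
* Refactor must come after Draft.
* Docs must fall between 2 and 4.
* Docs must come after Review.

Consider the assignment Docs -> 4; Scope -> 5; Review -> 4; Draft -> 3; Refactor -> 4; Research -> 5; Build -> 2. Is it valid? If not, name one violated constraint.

Docs must come after Review — violated.
Scope must come after Docs — holds.
Research conflicts with Review — holds.
Review is due by 3 — violated.
Refactor can't be earlier than 2 — holds.
Draft conflicts with Research — holds.
Docs must fall between 2 and 4 — holds.
Research is only available from 2 onward — holds.
Scope must come after Build — holds.
At most 3 tasks may share a slot — holds.
Refactor must come after Draft — holds.
The deadline for Build is 2 — holds.

No. Review is due by 3 is not satisfied.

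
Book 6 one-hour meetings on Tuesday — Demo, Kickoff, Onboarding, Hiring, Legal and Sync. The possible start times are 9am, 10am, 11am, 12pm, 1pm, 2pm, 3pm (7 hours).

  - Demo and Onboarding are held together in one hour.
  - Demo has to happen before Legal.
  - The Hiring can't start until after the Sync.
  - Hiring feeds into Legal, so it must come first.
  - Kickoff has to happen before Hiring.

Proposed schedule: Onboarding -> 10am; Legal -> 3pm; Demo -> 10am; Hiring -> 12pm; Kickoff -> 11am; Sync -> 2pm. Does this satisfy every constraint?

Kickoff has to happen before Hiring — holds.
Hiring feeds into Legal, so it must come first — holds.
Demo has to happen before Legal — holds.
Demo and Onboarding are held together in one hour — holds.
The Hiring can't start until after the Sync — violated.

No — it violates: The Hiring can't start until after the Sync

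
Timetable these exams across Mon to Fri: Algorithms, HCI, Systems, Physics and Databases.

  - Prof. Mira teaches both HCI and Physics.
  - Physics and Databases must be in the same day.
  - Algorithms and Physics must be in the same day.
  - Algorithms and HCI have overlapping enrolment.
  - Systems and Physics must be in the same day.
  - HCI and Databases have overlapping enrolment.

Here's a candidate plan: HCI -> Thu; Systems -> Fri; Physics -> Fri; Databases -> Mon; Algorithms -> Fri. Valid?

Physics and Databases must be in the same day — violated.
Prof. Mira teaches both HCI and Physics — holds.
HCI and Databases have overlapping enrolment — holds.
Algorithms and Physics must be in the same day — holds.
Systems and Physics must be in the same day — holds.
Algorithms and HCI have overlapping enrolment — holds.

No. Physics and Databases must be in the same day is not satisfied.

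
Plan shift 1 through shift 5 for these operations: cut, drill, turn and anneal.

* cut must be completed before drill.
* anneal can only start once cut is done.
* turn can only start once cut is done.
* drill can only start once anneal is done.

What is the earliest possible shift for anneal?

shift 2

Precedence pushes anneal to at least shift 2; downstream work caps anneal at shift 4.
anneal at shift 2 is achievable: drill -> shift 3, cut -> shift 1, anneal -> shift 2, turn -> shift 2.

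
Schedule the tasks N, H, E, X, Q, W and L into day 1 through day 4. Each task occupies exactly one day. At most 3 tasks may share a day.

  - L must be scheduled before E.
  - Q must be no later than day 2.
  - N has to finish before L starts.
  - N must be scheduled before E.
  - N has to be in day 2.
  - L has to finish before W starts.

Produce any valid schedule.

Q -> day 1; L -> day 3; X -> day 1; W -> day 4; E -> day 4; H -> day 1; N -> day 2

Checking: L(day 3) before E(day 4); N(day 2) before E(day 4); N(day 2) before L(day 3); L(day 3) before W(day 4); N=day 2 in [day 2,day 2]; Q=day 1 in [day 1,day 2]; max 3 per day (cap 3).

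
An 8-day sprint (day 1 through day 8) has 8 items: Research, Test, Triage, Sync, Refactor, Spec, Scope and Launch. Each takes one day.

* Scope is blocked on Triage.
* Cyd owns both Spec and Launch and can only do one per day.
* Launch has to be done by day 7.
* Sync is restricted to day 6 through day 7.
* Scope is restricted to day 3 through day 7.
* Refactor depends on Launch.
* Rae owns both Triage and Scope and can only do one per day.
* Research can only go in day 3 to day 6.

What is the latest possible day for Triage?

day 6

Downstream work caps Triage at day 6.
Triage at day 6 is achievable: Triage -> day 6; Launch -> day 1; Refactor -> day 2; Scope -> day 7; Spec -> day 2; Test -> day 1; Sync -> day 6; Research -> day 3.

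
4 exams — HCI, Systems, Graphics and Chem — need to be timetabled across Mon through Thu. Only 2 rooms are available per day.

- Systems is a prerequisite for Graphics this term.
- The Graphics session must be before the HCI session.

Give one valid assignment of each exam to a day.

Systems -> Mon; Graphics -> Tue; HCI -> Wed; Chem -> Mon

Checking: Systems(Mon) before Graphics(Tue); Graphics(Tue) before HCI(Wed); max 2 per day (cap 2).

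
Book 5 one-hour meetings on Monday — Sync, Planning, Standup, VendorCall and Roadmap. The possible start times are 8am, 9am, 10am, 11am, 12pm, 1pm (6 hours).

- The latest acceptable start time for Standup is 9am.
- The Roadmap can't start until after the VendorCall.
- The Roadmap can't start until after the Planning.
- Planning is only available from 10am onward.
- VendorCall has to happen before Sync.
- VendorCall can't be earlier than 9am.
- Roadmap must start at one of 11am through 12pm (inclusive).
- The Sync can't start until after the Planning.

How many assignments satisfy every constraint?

40

Splitting on Sync: it can be 11am (8), 12pm (16), 1pm (16). Listing each branch's schedules as (Planning, Standup, VendorCall, Roadmap):
Sync=11am: (10am,8am,9am,11am) (10am,8am,9am,12pm) (10am,8am,10am,11am) (10am,8am,10am,12pm) (10am,9am,9am,11am) (10am,9am,9am,12pm) (10am,9am,10am,11am) (10am,9am,10am,12pm) — 8.
Sync=12pm: (10am,8am,9am,11am) (10am,8am,9am,12pm) (10am,8am,10am,11am) (10am,8am,10am,12pm) (10am,8am,11am,12pm) (10am,9am,9am,11am) (10am,9am,9am,12pm) (10am,9am,10am,11am) (10am,9am,10am,12pm) (10am,9am,11am,12pm) (11am,8am,9am,12pm) (11am,8am,10am,12pm) (11am,8am,11am,12pm) (11am,9am,9am,12pm) (11am,9am,10am,12pm) (11am,9am,11am,12pm) — 16.
Sync=1pm: (10am,8am,9am,11am) (10am,8am,9am,12pm) (10am,8am,10am,11am) (10am,8am,10am,12pm) (10am,8am,11am,12pm) (10am,9am,9am,11am) (10am,9am,9am,12pm) (10am,9am,10am,11am) (10am,9am,10am,12pm) (10am,9am,11am,12pm) (11am,8am,9am,12pm) (11am,8am,10am,12pm) (11am,8am,11am,12pm) (11am,9am,9am,12pm) (11am,9am,10am,12pm) (11am,9am,11am,12pm) — 16.
Summing: 8 + 16 + 16 = 40.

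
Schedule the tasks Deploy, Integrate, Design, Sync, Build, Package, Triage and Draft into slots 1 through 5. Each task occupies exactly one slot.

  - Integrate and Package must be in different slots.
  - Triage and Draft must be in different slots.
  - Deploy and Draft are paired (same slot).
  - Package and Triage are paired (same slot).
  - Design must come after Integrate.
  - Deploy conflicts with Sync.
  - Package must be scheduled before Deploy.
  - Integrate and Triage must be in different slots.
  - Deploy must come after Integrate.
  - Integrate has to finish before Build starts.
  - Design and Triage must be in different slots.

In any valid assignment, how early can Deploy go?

3

Precedence pushes Deploy to at least 2.
Deploy at 3 is achievable: Design in 3, Integrate in 1, Sync in 1, Deploy in 3, Draft in 3, Build in 2, Package in 2, Triage in 2.
Nothing earlier works — the conflict constraints rule out every slot before 3.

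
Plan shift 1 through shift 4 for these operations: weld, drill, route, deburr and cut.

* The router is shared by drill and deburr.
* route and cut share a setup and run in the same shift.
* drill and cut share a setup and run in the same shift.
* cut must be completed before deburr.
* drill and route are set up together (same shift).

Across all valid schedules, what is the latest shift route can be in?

Route must be in the same shift as cut, which can't be after shift 3, so route is at most shift 3.
route at shift 3 is achievable: weld=shift 1, route=shift 3, cut=shift 3, drill=shift 3, deburr=shift 4.

shift 3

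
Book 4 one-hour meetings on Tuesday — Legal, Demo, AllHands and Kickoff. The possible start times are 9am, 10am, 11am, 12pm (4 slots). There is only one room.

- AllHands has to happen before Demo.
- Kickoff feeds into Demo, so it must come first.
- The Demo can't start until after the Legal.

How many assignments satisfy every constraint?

6

Splitting on Legal: it can be 9am (2), 10am (2), 11am (2). Listing each branch's schedules as (Demo, AllHands, Kickoff):
Legal=9am: (12pm,10am,11am) (12pm,11am,10am) — 2.
Legal=10am: (12pm,9am,11am) (12pm,11am,9am) — 2.
Legal=11am: (12pm,9am,10am) (12pm,10am,9am) — 2.
Summing: 2 + 2 + 2 = 6.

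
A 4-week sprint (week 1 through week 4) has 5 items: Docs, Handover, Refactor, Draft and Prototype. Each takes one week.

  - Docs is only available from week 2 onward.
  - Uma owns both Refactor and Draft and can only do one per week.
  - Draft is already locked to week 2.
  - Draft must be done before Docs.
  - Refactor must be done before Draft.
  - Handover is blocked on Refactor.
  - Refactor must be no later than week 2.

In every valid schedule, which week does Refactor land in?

week 1

Refactor's window is week 1–week 2.
Draft is fixed at week 2, and Refactor can't share a week with Draft.
So Refactor must be week 1.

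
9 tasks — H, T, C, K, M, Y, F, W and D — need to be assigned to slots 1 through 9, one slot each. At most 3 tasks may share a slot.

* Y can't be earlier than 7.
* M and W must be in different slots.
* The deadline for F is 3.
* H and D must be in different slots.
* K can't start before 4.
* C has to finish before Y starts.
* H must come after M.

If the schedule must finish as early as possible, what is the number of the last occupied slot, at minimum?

7

The precedence chain requires at least 2 distinct slots.
With at most 3 per slot and 9 tasks, at least 3 slots are needed.
Y can't be placed before 7, so the schedule must run through at least slot 7.
7 works (last occupied slot: 7): for example H=2, K=4, C=1, D=3, T=2, Y=7, M=1, W=2, F=1.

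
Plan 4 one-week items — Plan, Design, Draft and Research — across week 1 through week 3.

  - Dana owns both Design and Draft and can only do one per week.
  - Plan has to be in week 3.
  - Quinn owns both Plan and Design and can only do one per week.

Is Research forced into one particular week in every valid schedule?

Research can be week 1 (e.g. Research -> week 1, Draft -> week 2, Design -> week 1, Plan -> week 3) or week 2 (e.g. Research in week 2, Draft in week 2, Design in week 1, Plan in week 3).

No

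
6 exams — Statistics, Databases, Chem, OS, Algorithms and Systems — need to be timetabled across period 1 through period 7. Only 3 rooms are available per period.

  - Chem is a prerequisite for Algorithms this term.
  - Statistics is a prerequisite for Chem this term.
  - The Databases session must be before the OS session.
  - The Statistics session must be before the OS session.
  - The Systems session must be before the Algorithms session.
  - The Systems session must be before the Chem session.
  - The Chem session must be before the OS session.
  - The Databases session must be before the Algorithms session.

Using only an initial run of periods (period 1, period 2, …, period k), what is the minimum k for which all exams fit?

3 periods

The precedence chain requires at least 3 distinct periods.
With at most 3 per period and 6 exams, at least 2 periods are needed.
3 works (last occupied period: period 3): for example Databases in period 1, OS in period 3, Algorithms in period 3, Statistics in period 1, Chem in period 2, Systems in period 1.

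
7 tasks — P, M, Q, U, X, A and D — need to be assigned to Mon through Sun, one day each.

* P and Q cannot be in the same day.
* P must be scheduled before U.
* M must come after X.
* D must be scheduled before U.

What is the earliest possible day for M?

Tue

Precedence pushes M to at least Tue.
M at Tue is achievable: Q in Tue; D in Mon; M in Tue; A in Mon; U in Tue; X in Mon; P in Mon.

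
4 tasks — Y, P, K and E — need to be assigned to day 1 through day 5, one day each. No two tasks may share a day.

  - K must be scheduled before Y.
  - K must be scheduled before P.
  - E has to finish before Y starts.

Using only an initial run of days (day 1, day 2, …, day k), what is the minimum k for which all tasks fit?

The precedence chain requires at least 2 distinct days.
With at most 1 per day and 4 tasks, at least 4 days are needed.
4 works (last occupied day: day 4): for example K=day 1, P=day 4, E=day 2, Y=day 3.

4 days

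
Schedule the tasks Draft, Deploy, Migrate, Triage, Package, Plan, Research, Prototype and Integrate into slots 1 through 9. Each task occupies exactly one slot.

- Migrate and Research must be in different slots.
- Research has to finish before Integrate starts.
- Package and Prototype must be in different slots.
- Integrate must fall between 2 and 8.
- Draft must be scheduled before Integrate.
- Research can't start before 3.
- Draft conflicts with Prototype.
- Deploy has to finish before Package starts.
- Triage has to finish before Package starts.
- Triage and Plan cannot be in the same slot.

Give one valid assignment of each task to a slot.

Deploy -> 1; Research -> 3; Package -> 2; Prototype -> 3; Plan -> 2; Draft -> 1; Triage -> 1; Migrate -> 1; Integrate -> 4

Checking: Triage(1) before Package(2); Deploy(1) before Package(2); Draft(1) before Integrate(4); Research(3) before Integrate(4); Triage(1) != Plan(2); Migrate(1) != Research(3); Package(2) != Prototype(3); Draft(1) != Prototype(3); Research=3 in [3,9]; Integrate=4 in [2,8].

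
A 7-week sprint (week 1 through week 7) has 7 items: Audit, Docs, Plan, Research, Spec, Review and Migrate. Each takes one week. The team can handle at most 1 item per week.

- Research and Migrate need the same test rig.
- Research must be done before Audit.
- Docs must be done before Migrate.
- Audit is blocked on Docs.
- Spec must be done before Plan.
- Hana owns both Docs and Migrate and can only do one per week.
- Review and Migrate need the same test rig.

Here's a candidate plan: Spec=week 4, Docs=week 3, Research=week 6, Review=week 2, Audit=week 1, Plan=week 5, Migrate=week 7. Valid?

No — it violates: Research must be done before Audit

Research must be done before Audit — violated.
Audit is blocked on Docs — violated.
Docs must be done before Migrate — holds.
Review and Migrate need the same test rig — holds.
Hana owns both Docs and Migrate and can only do one per week — holds.
Spec must be done before Plan — holds.
The team can handle at most 1 item per week — holds.
Research and Migrate need the same test rig — holds.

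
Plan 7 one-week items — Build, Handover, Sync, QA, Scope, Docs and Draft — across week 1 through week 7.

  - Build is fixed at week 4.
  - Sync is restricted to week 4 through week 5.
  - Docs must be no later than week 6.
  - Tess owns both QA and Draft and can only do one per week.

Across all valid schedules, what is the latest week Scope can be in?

Scope at week 7 is achievable: Handover -> week 1, QA -> week 1, Scope -> week 7, Draft -> week 2, Sync -> week 4, Build -> week 4, Docs -> week 1.

week 7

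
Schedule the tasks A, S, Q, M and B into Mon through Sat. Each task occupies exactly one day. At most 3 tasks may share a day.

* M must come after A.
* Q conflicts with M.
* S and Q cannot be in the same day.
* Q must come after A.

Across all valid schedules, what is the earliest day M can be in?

Tue

Precedence pushes M to at least Tue.
M at Tue is achievable: S -> Mon; A -> Mon; M -> Tue; Q -> Wed; B -> Mon.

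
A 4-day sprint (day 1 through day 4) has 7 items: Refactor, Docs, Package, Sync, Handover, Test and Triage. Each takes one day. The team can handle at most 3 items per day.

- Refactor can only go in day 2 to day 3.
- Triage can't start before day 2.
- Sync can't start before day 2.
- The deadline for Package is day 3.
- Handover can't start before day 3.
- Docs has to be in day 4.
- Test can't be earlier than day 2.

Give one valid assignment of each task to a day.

Refactor in day 2, Test in day 2, Sync in day 2, Handover in day 3, Package in day 1, Triage in day 3, Docs in day 4

Checking: Test=day 2 in [day 2,day 4]; Handover=day 3 in [day 3,day 4]; Triage=day 3 in [day 2,day 4]; Package=day 1 in [day 1,day 3]; Docs=day 4 in [day 4,day 4]; Refactor=day 2 in [day 2,day 3]; Sync=day 2 in [day 2,day 4]; max 3 per day (cap 3).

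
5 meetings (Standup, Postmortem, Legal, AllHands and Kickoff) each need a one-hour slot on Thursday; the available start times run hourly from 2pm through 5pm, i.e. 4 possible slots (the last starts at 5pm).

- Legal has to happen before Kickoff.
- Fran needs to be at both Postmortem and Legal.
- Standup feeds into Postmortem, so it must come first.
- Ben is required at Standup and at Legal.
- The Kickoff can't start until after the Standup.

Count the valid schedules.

52

Splitting on Standup: it can be 2pm (24), 3pm (20), 4pm (8). Listing each branch's schedules as (Postmortem, Legal, AllHands, Kickoff):
Standup=2pm: (3pm,4pm,2pm,5pm) (3pm,4pm,3pm,5pm) (3pm,4pm,4pm,5pm) (3pm,4pm,5pm,5pm) (4pm,3pm,2pm,4pm) (4pm,3pm,2pm,5pm) (4pm,3pm,3pm,4pm) (4pm,3pm,3pm,5pm) (4pm,3pm,4pm,4pm) (4pm,3pm,4pm,5pm) (4pm,3pm,5pm,4pm) (4pm,3pm,5pm,5pm) (5pm,3pm,2pm,4pm) (5pm,3pm,2pm,5pm) (5pm,3pm,3pm,4pm) (5pm,3pm,3pm,5pm) (5pm,3pm,4pm,4pm) (5pm,3pm,4pm,5pm) (5pm,3pm,5pm,4pm) (5pm,3pm,5pm,5pm) (5pm,4pm,2pm,5pm) (5pm,4pm,3pm,5pm) (5pm,4pm,4pm,5pm) (5pm,4pm,5pm,5pm) — 24.
Standup=3pm: (4pm,2pm,2pm,4pm) (4pm,2pm,2pm,5pm) (4pm,2pm,3pm,4pm) (4pm,2pm,3pm,5pm) (4pm,2pm,4pm,4pm) (4pm,2pm,4pm,5pm) (4pm,2pm,5pm,4pm) (4pm,2pm,5pm,5pm) (5pm,2pm,2pm,4pm) (5pm,2pm,2pm,5pm) (5pm,2pm,3pm,4pm) (5pm,2pm,3pm,5pm) (5pm,2pm,4pm,4pm) (5pm,2pm,4pm,5pm) (5pm,2pm,5pm,4pm) (5pm,2pm,5pm,5pm) (5pm,4pm,2pm,5pm) (5pm,4pm,3pm,5pm) (5pm,4pm,4pm,5pm) (5pm,4pm,5pm,5pm) — 20.
Standup=4pm: (5pm,2pm,2pm,5pm) (5pm,2pm,3pm,5pm) (5pm,2pm,4pm,5pm) (5pm,2pm,5pm,5pm) (5pm,3pm,2pm,5pm) (5pm,3pm,3pm,5pm) (5pm,3pm,4pm,5pm) (5pm,3pm,5pm,5pm) — 8.
Summing: 24 + 20 + 8 = 52.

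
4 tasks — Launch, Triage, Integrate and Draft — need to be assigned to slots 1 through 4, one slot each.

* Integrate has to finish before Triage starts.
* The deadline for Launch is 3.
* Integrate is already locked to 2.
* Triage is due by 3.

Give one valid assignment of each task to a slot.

Triage in 3, Launch in 1, Integrate in 2, Draft in 1

Checking: Integrate(2) before Triage(3); Integrate=2 in [2,2]; Triage=3 in [1,3]; Launch=1 in [1,3].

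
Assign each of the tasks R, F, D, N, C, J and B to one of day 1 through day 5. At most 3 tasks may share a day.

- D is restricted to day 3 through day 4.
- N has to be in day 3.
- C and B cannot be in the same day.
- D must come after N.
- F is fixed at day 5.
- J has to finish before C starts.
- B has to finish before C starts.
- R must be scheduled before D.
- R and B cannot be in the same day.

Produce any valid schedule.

C=day 2, D=day 4, J=day 1, B=day 1, N=day 3, R=day 2, F=day 5

Checking: J(day 1) before C(day 2); N(day 3) before D(day 4); B(day 1) before C(day 2); R(day 2) before D(day 4); R(day 2) != B(day 1); C(day 2) != B(day 1); N=day 3 in [day 3,day 3]; D=day 4 in [day 3,day 4]; F=day 5 in [day 5,day 5]; max 2 per day (cap 3).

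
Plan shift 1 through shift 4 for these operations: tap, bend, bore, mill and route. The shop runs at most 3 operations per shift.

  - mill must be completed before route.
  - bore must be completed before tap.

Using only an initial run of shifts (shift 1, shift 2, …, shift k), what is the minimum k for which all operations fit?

The precedence chain requires at least 2 distinct shifts.
With at most 3 per shift and 5 operations, at least 2 shifts are needed.
2 works (last occupied shift: shift 2): for example mill in shift 1, route in shift 2, bend in shift 1, bore in shift 1, tap in shift 2.

2 shifts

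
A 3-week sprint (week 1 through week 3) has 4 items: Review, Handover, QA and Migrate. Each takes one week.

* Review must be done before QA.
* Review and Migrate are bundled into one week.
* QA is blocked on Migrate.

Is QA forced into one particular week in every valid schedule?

No

QA can be week 2 (e.g. Migrate in week 1; Review in week 1; QA in week 2; Handover in week 1) or week 3 (e.g. QA in week 3, Migrate in week 1, Handover in week 1, Review in week 1).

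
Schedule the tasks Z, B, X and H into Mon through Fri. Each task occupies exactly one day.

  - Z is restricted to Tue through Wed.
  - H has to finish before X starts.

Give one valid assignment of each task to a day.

X in Tue, B in Mon, Z in Tue, H in Mon

Checking: H(Mon) before X(Tue); Z=Tue in [Tue,Wed].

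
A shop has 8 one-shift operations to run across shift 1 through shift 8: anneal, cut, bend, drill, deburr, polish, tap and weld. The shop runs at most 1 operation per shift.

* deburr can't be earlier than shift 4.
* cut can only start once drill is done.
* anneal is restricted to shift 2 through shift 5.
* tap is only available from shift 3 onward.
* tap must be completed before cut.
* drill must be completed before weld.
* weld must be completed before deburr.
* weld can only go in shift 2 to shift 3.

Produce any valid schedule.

drill in shift 1; deburr in shift 4; bend in shift 7; anneal in shift 3; tap in shift 5; cut in shift 6; weld in shift 2; polish in shift 8

Checking: drill(shift 1) before cut(shift 6); drill(shift 1) before weld(shift 2); weld(shift 2) before deburr(shift 4); tap(shift 5) before cut(shift 6); anneal=shift 3 in [shift 2,shift 5]; tap=shift 5 in [shift 3,shift 8]; weld=shift 2 in [shift 2,shift 3]; deburr=shift 4 in [shift 4,shift 8]; max 1 per shift (cap 1).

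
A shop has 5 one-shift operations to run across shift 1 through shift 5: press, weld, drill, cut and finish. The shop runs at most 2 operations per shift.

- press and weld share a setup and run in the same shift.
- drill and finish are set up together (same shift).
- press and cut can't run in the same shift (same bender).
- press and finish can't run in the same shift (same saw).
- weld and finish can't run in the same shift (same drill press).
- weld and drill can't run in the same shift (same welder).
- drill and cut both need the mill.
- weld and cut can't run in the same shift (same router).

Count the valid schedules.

60

Splitting on press: it can be shift 1 (12), shift 2 (12), shift 3 (12), shift 4 (12), shift 5 (12). Listing each branch's schedules as (weld, drill, cut, finish) by shift number:
press=shift 1: (1,2,3,2) (1,2,4,2) (1,2,5,2) (1,3,2,3) (1,3,4,3) (1,3,5,3) (1,4,2,4) (1,4,3,4) (1,4,5,4) (1,5,2,5) (1,5,3,5) (1,5,4,5) — 12.
press=shift 2: (2,1,3,1) (2,1,4,1) (2,1,5,1) (2,3,1,3) (2,3,4,3) (2,3,5,3) (2,4,1,4) (2,4,3,4) (2,4,5,4) (2,5,1,5) (2,5,3,5) (2,5,4,5) — 12.
press=shift 3: (3,1,2,1) (3,1,4,1) (3,1,5,1) (3,2,1,2) (3,2,4,2) (3,2,5,2) (3,4,1,4) (3,4,2,4) (3,4,5,4) (3,5,1,5) (3,5,2,5) (3,5,4,5) — 12.
press=shift 4: (4,1,2,1) (4,1,3,1) (4,1,5,1) (4,2,1,2) (4,2,3,2) (4,2,5,2) (4,3,1,3) (4,3,2,3) (4,3,5,3) (4,5,1,5) (4,5,2,5) (4,5,3,5) — 12.
press=shift 5: (5,1,2,1) (5,1,3,1) (5,1,4,1) (5,2,1,2) (5,2,3,2) (5,2,4,2) (5,3,1,3) (5,3,2,3) (5,3,4,3) (5,4,1,4) (5,4,2,4) (5,4,3,4) — 12.
Summing: 12 + 12 + 12 + 12 + 12 = 60.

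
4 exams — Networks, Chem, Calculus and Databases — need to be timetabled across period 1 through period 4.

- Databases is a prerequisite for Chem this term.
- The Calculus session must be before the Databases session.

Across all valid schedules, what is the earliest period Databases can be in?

period 2

Precedence pushes Databases to at least period 2; downstream work caps Databases at period 3.
Databases at period 2 is achievable: Calculus=period 1, Databases=period 2, Chem=period 3, Networks=period 1.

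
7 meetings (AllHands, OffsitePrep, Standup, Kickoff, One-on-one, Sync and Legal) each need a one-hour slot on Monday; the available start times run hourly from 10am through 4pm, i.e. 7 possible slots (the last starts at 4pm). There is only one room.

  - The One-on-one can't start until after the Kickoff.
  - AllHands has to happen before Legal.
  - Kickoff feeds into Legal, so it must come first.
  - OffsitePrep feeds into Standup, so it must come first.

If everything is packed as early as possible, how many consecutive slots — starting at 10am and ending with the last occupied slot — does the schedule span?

7

The precedence chain requires at least 2 distinct slots.
With at most 1 per slot and 7 meetings, at least 7 slots are needed.
7 works (last occupied slot: 4pm): for example One-on-one=3pm; OffsitePrep=1pm; AllHands=11am; Sync=4pm; Legal=12pm; Standup=2pm; Kickoff=10am.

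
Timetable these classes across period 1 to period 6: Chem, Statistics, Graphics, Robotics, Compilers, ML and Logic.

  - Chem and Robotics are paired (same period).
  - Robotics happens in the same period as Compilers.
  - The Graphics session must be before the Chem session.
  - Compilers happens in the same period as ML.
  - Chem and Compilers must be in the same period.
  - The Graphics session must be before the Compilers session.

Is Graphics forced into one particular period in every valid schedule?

No

Graphics can be period 1 (e.g. Compilers=period 2; Logic=period 1; Robotics=period 2; ML=period 2; Graphics=period 1; Statistics=period 1; Chem=period 2) or period 2 (e.g. Chem=period 3; Statistics=period 1; Logic=period 1; Robotics=period 3; Graphics=period 2; ML=period 3; Compilers=period 3).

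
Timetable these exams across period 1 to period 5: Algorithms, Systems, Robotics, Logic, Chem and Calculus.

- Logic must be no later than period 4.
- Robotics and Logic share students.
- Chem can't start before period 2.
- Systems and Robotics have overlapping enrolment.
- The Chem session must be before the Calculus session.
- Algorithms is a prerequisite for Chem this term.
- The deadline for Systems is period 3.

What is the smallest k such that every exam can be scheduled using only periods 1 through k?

3

The precedence chain requires at least 3 distinct periods.
3 works (last occupied period: period 3): for example Robotics in period 2, Systems in period 1, Chem in period 2, Algorithms in period 1, Calculus in period 3, Logic in period 1.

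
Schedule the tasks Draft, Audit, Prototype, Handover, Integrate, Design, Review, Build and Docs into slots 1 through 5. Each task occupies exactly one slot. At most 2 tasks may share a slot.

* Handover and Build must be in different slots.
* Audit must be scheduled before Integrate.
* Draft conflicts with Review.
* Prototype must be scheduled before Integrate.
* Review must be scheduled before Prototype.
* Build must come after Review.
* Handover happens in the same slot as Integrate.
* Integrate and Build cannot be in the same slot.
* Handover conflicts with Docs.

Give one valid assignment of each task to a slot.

Draft in 4, Handover in 3, Docs in 5, Integrate in 3, Prototype in 2, Review in 1, Build in 2, Design in 4, Audit in 1

Checking: Review(1) before Build(2); Review(1) before Prototype(2); Prototype(2) before Integrate(3); Audit(1) before Integrate(3); Handover(3) != Docs(5); Draft(4) != Review(1); Integrate(3) != Build(2); Handover(3) != Build(2); Handover = Integrate = 3; max 2 per slot (cap 2).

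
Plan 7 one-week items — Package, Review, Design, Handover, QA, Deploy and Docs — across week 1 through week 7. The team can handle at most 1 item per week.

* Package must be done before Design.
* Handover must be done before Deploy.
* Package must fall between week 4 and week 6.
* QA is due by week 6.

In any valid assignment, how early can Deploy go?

Precedence pushes Deploy to at least week 2.
Deploy at week 2 is achievable: Package in week 4; QA in week 3; Review in week 6; Docs in week 7; Design in week 5; Handover in week 1; Deploy in week 2.

week 2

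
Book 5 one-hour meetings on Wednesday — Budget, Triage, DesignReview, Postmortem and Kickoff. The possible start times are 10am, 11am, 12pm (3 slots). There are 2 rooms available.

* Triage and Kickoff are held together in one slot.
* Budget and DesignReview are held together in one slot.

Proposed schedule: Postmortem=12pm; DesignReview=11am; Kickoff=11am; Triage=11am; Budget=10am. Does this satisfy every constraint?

No — it violates: Budget and DesignReview are held together in one slot

There are 2 rooms available — violated.
Triage and Kickoff are held together in one slot — holds.
Budget and DesignReview are held together in one slot — violated.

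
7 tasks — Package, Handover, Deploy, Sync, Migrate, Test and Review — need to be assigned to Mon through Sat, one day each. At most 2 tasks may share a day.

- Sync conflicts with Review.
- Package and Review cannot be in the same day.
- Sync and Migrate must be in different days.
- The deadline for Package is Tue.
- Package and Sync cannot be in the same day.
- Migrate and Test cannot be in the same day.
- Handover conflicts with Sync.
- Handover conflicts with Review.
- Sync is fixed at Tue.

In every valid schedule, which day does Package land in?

Package's window is Mon–Tue.
Sync is fixed at Tue, and Package can't share a day with Sync.
So Package must be Mon.

Mon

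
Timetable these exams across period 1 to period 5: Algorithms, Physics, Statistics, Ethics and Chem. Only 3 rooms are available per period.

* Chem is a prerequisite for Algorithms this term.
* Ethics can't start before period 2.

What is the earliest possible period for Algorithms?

period 2

Precedence pushes Algorithms to at least period 2.
Algorithms at period 2 is achievable: Physics -> period 1, Chem -> period 1, Algorithms -> period 2, Ethics -> period 2, Statistics -> period 1.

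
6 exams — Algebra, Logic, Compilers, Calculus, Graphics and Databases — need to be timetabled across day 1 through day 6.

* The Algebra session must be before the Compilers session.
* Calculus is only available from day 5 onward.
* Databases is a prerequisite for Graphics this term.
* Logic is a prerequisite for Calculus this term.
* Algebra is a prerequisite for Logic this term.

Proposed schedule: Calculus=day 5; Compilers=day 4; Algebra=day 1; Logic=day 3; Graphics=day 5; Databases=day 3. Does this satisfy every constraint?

Logic is a prerequisite for Calculus this term — holds.
The Algebra session must be before the Compilers session — holds.
Algebra is a prerequisite for Logic this term — holds.
Calculus is only available from day 5 onward — holds.
Databases is a prerequisite for Graphics this term — holds.

Yes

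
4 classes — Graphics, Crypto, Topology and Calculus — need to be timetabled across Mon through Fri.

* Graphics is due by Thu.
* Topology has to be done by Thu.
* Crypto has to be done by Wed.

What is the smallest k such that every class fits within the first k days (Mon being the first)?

1 day

1 works (last occupied day: Mon): for example Topology -> Mon; Graphics -> Mon; Calculus -> Mon; Crypto -> Mon.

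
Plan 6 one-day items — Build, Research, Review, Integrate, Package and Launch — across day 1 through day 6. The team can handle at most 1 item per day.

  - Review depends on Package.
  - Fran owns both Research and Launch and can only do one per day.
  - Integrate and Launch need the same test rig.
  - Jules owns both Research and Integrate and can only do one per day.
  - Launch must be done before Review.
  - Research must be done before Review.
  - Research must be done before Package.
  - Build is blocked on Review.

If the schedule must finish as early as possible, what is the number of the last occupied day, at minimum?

The precedence chain requires at least 4 distinct days.
With at most 1 per day and 6 work items, at least 6 days are needed.
6 works (last occupied day: day 6): for example Build in day 5, Launch in day 3, Research in day 1, Package in day 2, Review in day 4, Integrate in day 6.

day 6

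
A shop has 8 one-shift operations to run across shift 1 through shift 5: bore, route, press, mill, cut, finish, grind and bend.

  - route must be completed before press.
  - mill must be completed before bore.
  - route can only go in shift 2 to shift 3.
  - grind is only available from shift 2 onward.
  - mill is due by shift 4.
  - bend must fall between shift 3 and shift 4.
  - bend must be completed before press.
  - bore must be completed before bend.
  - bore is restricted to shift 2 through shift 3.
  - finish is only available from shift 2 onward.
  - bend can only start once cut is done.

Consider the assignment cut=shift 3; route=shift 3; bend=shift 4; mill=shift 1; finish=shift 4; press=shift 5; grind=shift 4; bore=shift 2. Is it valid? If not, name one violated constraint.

bend can only start once cut is done — holds.
bend must be completed before press — holds.
bore is restricted to shift 2 through shift 3 — holds.
bore must be completed before bend — holds.
route can only go in shift 2 to shift 3 — holds.
finish is only available from shift 2 onward — holds.
bend must fall between shift 3 and shift 4 — holds.
route must be completed before press — holds.
mill must be completed before bore — holds.
grind is only available from shift 2 onward — holds.
mill is due by shift 4 — holds.

Valid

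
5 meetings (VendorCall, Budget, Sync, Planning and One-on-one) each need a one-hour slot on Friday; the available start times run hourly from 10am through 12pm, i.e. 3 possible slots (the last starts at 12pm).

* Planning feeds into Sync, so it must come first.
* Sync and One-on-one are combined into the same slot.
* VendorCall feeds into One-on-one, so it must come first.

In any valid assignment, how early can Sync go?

Precedence pushes Sync to at least 11am.
Sync at 11am is achievable: Sync -> 11am; VendorCall -> 10am; Budget -> 10am; Planning -> 10am; One-on-one -> 11am.

11am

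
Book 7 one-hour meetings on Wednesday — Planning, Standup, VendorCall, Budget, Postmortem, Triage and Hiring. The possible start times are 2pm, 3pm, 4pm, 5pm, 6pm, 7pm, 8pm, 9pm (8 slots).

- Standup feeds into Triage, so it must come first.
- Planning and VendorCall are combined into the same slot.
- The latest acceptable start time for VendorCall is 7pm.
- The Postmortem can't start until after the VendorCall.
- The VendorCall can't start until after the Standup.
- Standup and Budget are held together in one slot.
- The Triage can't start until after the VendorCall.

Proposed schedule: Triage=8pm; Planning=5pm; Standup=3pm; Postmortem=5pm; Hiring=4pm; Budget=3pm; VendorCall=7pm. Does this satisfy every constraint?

The Postmortem can't start until after the VendorCall — violated.
The latest acceptable start time for VendorCall is 7pm — holds.
Standup and Budget are held together in one slot — holds.
Standup feeds into Triage, so it must come first — holds.
The VendorCall can't start until after the Standup — holds.
Planning and VendorCall are combined into the same slot — violated.
The Triage can't start until after the VendorCall — holds.

Invalid. The Postmortem can't start until after the VendorCall.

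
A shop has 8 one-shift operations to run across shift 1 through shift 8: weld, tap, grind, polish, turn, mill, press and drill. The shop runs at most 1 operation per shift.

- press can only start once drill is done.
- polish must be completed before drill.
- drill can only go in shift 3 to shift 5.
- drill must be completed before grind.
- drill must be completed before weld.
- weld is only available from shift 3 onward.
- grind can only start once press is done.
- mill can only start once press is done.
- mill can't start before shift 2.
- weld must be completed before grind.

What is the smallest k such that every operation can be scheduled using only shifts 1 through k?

The precedence chain requires at least 4 distinct shifts.
With at most 1 per shift and 8 operations, at least 8 shifts are needed.
Propagating the time windows through the other constraints, grind can't land before shift 5, so the schedule must run through at least shift 5.
8 works (last occupied shift: shift 8): for example press in shift 5, turn in shift 8, tap in shift 2, polish in shift 1, drill in shift 3, grind in shift 7, weld in shift 4, mill in shift 6.

8 shifts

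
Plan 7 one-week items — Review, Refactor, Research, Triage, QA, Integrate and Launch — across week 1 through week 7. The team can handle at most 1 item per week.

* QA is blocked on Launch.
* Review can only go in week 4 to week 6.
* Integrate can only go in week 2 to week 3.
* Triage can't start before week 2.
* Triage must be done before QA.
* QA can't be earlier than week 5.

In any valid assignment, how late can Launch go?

week 6

Downstream work caps Launch at week 6.
Launch at week 6 is achievable: Research=week 5, Integrate=week 2, Refactor=week 1, Launch=week 6, Triage=week 3, Review=week 4, QA=week 7.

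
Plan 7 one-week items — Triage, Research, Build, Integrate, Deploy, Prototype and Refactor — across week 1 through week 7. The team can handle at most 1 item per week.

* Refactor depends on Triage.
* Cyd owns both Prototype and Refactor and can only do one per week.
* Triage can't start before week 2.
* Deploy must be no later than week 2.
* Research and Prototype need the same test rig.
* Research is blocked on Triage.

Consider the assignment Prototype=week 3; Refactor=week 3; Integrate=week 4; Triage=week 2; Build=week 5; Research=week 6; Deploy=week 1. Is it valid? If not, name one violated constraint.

Refactor depends on Triage — holds.
Deploy must be no later than week 2 — holds.
Cyd owns both Prototype and Refactor and can only do one per week — violated.
Research and Prototype need the same test rig — holds.
Triage can't start before week 2 — holds.
Research is blocked on Triage — holds.
The team can handle at most 1 item per week — violated.

Invalid. Cyd owns both Prototype and Refactor and can only do one per week.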